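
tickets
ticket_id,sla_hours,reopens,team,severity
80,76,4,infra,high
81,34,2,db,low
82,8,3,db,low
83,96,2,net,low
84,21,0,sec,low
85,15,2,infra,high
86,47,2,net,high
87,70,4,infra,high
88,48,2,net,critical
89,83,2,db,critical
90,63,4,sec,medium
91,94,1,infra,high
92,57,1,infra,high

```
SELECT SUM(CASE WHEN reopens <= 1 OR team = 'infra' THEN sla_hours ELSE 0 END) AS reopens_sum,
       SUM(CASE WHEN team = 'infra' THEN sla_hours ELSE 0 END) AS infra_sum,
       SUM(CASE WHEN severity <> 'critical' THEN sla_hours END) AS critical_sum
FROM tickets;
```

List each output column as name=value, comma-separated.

[reopens_sum: reopens <= 1 OR team = 'infra']
ticket_id=80: ✓ → 76
ticket_id=81: ✗
ticket_id=82: ✗
ticket_id=83: ✗
ticket_id=84: ✓ → 21
ticket_id=85: ✓ → 15
ticket_id=86: ✗
ticket_id=87: ✓ → 70
ticket_id=88: ✗
ticket_id=89: ✗
ticket_id=90: ✗
ticket_id=91: ✓ → 94
ticket_id=92: ✓ → 57
reopens_sum = 76 + 21 + 15 + 70 + 94 + 57 = 333
—
[infra_sum: team = 'infra']
ticket_id=80: ✓ → 76
ticket_id=81: ✗
ticket_id=82: ✗
ticket_id=83: ✗
ticket_id=84: ✗
ticket_id=85: ✓ → 15
ticket_id=86: ✗
ticket_id=87: ✓ → 70
ticket_id=88: ✗
ticket_id=89: ✗
ticket_id=90: ✗
ticket_id=91: ✓ → 94
ticket_id=92: ✓ → 57
infra_sum = 76 + 15 + 70 + 94 + 57 = 312
—
[critical_sum: severity <> 'critical']
ticket_id=80: ✓ → 76
ticket_id=81: ✓ → 34
ticket_id=82: ✓ → 8
ticket_id=83: ✓ → 96
ticket_id=84: ✓ → 21
ticket_id=85: ✓ → 15
ticket_id=86: ✓ → 47
ticket_id=87: ✓ → 70
ticket_id=88: ✗
ticket_id=89: ✗
ticket_id=90: ✓ → 63
ticket_id=91: ✓ → 94
ticket_id=92: ✓ → 57
critical_sum = 76 + 34 + 8 + 96 + 21 + 15 + 47 + 70 + 63 + 94 + 57 = 581

reopens_sum=333, infra_sum=312, critical_sum=581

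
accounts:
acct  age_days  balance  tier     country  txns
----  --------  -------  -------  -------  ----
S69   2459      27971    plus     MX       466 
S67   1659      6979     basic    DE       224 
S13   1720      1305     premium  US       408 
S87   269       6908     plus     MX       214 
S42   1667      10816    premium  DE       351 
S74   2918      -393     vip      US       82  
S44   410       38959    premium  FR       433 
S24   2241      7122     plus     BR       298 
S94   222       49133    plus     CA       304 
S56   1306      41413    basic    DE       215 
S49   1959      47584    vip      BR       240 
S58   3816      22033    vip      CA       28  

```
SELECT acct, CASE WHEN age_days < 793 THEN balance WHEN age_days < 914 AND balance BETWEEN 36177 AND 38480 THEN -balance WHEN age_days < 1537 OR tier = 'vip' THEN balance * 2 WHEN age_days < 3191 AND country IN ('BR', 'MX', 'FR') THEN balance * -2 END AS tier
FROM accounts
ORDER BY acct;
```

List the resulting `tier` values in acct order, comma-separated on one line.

acct=S13: (no match → NULL) → NULL
acct=S24: age_days < 3191 AND country IN ('BR', 'MX', 'FR') → -14244
acct=S42: (no match → NULL) → NULL
acct=S44: age_days < 793 → 38959
acct=S49: age_days < 1537 OR tier = 'vip' → 95168
acct=S56: age_days < 1537 OR tier = 'vip' → 82826
acct=S58: age_days < 1537 OR tier = 'vip' → 44066
acct=S67: (no match → NULL) → NULL
acct=S69: age_days < 3191 AND country IN ('BR', 'MX', 'FR') → -55942
acct=S74: age_days < 1537 OR tier = 'vip' → -786
acct=S87: age_days < 793 → 6908
acct=S94: age_days < 793 → 49133

NULL, -14244, NULL, 38959, 95168, 82826, 44066, NULL, -55942, -786, 6908, 49133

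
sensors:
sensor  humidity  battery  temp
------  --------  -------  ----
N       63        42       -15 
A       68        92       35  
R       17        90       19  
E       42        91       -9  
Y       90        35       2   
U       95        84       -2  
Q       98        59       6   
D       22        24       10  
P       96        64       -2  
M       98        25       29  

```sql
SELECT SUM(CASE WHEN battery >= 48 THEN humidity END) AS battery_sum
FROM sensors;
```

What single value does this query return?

416

sensor=N: ✗
sensor=A: ✓ → 68
sensor=R: ✓ → 17
sensor=E: ✓ → 42
sensor=Y: ✗
sensor=U: ✓ → 95
sensor=Q: ✓ → 98
sensor=D: ✗
sensor=P: ✓ → 96
sensor=M: ✗
battery_sum = 68 + 17 + 42 + 95 + 98 + 96 = 416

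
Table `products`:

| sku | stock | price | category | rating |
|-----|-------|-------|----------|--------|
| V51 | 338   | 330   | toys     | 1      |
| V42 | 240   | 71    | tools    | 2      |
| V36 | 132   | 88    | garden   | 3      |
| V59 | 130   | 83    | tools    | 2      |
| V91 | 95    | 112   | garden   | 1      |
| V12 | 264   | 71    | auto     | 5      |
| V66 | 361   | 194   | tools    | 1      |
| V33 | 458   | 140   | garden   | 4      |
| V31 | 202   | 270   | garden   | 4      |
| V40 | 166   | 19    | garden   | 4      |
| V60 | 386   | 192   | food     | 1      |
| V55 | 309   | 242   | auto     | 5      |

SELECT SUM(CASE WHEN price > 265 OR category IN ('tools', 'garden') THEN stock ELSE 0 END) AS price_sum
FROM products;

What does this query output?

2122

sku=V51: ✓ → 338
sku=V42: ✓ → 240
sku=V36: ✓ → 132
sku=V59: ✓ → 130
sku=V91: ✓ → 95
sku=V12: ✗
sku=V66: ✓ → 361
sku=V33: ✓ → 458
sku=V31: ✓ → 202
sku=V40: ✓ → 166
sku=V60: ✗
sku=V55: ✗
price_sum = 338 + 240 + 132 + 130 + 95 + 361 + 458 + 202 + 166 = 2122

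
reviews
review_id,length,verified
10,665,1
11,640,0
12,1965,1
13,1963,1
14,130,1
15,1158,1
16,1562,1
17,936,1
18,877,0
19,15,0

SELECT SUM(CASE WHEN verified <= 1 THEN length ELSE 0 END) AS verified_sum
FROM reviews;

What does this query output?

9911

review_id=10: ✓ → 665
review_id=11: ✓ → 640
review_id=12: ✓ → 1965
review_id=13: ✓ → 1963
review_id=14: ✓ → 130
review_id=15: ✓ → 1158
review_id=16: ✓ → 1562
review_id=17: ✓ → 936
review_id=18: ✓ → 877
review_id=19: ✓ → 15
verified_sum = 665 + 640 + 1965 + 1963 + 130 + 1158 + 1562 + 936 + 877 + 15 = 9911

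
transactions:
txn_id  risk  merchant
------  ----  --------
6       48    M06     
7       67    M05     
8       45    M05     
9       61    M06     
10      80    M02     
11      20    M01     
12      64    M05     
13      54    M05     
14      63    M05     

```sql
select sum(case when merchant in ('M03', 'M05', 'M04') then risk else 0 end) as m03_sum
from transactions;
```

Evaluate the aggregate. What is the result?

txn_id=6: ✗
txn_id=7: ✓ → 67
txn_id=8: ✓ → 45
txn_id=9: ✗
txn_id=10: ✗
txn_id=11: ✗
txn_id=12: ✓ → 64
txn_id=13: ✓ → 54
txn_id=14: ✓ → 63
m03_sum = 67 + 45 + 64 + 54 + 63 = 293

293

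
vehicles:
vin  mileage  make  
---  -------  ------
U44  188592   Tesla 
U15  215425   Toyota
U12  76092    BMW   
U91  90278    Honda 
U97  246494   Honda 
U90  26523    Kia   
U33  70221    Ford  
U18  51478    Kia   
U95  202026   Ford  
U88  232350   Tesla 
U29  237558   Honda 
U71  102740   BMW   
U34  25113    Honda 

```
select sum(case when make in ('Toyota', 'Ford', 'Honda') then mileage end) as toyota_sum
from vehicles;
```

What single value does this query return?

1087115

vin=U44: ✗
vin=U15: ✓ → 215425
vin=U12: ✗
vin=U91: ✓ → 90278
vin=U97: ✓ → 246494
vin=U90: ✗
vin=U33: ✓ → 70221
vin=U18: ✗
vin=U95: ✓ → 202026
vin=U88: ✗
vin=U29: ✓ → 237558
vin=U71: ✗
vin=U34: ✓ → 25113
toyota_sum = 215425 + 90278 + 246494 + 70221 + 202026 + 237558 + 25113 = 1087115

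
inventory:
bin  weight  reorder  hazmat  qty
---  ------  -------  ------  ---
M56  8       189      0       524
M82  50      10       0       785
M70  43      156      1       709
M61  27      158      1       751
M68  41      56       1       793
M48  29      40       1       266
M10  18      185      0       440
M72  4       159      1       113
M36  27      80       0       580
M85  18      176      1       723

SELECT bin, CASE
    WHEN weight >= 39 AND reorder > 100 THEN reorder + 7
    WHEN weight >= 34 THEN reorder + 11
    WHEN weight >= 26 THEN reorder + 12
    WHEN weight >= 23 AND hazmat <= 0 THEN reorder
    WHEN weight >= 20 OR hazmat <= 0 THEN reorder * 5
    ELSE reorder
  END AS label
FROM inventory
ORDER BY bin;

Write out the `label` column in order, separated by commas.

bin=M10: weight >= 20 OR hazmat <= 0 → 925
bin=M36: weight >= 26 → 92
bin=M48: weight >= 26 → 52
bin=M56: weight >= 20 OR hazmat <= 0 → 945
bin=M61: weight >= 26 → 170
bin=M68: weight >= 34 → 67
bin=M70: weight >= 39 AND reorder > 100 → 163
bin=M72: ELSE → 159
bin=M82: weight >= 34 → 21
bin=M85: ELSE → 176

925, 92, 52, 945, 170, 67, 163, 159, 21, 176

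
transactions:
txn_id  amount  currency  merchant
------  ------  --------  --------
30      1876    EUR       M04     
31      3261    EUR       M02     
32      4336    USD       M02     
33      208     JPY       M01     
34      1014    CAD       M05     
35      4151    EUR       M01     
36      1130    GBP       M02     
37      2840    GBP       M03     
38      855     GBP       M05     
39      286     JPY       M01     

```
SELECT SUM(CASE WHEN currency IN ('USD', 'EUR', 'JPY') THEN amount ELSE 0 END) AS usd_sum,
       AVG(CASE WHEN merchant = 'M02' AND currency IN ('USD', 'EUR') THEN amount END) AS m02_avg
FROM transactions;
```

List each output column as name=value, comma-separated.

usd_sum=14118, m02_avg=3798.5

[usd_sum: currency IN ('USD', 'EUR', 'JPY')]
txn_id=30: ✓ → 1876
txn_id=31: ✓ → 3261
txn_id=32: ✓ → 4336
txn_id=33: ✓ → 208
txn_id=34: ✗
txn_id=35: ✓ → 4151
txn_id=36: ✗
txn_id=37: ✗
txn_id=38: ✗
txn_id=39: ✓ → 286
usd_sum = 1876 + 3261 + 4336 + 208 + 4151 + 286 = 14118
—
[m02_avg: merchant = 'M02' AND currency IN ('USD', 'EUR')]
txn_id=30: ✗
txn_id=31: ✓ → 3261
txn_id=32: ✓ → 4336
txn_id=33: ✗
txn_id=34: ✗
txn_id=35: ✗
txn_id=36: ✗
txn_id=37: ✗
txn_id=38: ✗
txn_id=39: ✗
m02_avg = (3261 + 4336) / 2 = 3798.5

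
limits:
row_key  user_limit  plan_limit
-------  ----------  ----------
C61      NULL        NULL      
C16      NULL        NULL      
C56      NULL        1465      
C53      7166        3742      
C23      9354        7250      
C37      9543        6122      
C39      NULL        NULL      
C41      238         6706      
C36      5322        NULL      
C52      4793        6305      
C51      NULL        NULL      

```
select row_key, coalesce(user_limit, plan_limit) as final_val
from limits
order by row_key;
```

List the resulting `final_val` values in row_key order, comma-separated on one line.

row_key=C16: user_limit=NULL, plan_limit=NULL (all NULL) → NULL
row_key=C23: user_limit=9354 → 9354
row_key=C36: user_limit=5322 → 5322
row_key=C37: user_limit=9543 → 9543
row_key=C39: user_limit=NULL, plan_limit=NULL (all NULL) → NULL
row_key=C41: user_limit=238 → 238
row_key=C51: user_limit=NULL, plan_limit=NULL (all NULL) → NULL
row_key=C52: user_limit=4793 → 4793
row_key=C53: user_limit=7166 → 7166
row_key=C56: user_limit=NULL, plan_limit=1465 → 1465
row_key=C61: user_limit=NULL, plan_limit=NULL (all NULL) → NULL

NULL, 9354, 5322, 9543, NULL, 238, NULL, 4793, 7166, 1465, NULL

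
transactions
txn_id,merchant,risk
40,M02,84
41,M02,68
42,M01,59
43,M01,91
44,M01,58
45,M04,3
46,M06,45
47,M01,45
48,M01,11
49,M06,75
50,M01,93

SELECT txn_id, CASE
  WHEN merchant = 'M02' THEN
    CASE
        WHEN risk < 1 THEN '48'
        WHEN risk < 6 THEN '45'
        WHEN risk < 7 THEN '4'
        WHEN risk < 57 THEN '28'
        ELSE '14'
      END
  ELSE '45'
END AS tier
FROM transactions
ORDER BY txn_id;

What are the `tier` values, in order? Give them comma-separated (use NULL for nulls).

txn_id=40: merchant='M02' → inner[ELSE] → 14
txn_id=41: merchant='M02' → inner[ELSE] → 14
txn_id=42: merchant='M01' → outer ELSE → 45
txn_id=43: merchant='M01' → outer ELSE → 45
txn_id=44: merchant='M01' → outer ELSE → 45
txn_id=45: merchant='M04' → outer ELSE → 45
txn_id=46: merchant='M06' → outer ELSE → 45
txn_id=47: merchant='M01' → outer ELSE → 45
txn_id=48: merchant='M01' → outer ELSE → 45
txn_id=49: merchant='M06' → outer ELSE → 45
txn_id=50: merchant='M01' → outer ELSE → 45

14, 14, 45, 45, 45, 45, 45, 45, 45, 45, 45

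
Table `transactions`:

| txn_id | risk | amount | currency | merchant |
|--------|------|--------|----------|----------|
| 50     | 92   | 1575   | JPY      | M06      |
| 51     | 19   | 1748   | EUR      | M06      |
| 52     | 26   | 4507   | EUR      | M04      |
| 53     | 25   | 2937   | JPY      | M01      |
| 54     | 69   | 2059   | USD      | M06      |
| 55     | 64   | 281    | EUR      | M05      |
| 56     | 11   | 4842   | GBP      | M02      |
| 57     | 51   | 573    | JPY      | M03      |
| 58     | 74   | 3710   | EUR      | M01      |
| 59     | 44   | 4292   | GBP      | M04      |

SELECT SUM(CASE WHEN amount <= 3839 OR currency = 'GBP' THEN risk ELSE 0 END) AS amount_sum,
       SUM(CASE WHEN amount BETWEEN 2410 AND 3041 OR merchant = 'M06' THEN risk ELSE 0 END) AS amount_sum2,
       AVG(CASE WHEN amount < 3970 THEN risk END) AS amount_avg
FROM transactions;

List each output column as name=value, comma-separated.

[amount_sum: amount <= 3839 OR currency = 'GBP']
txn_id=50: ✓ → 92
txn_id=51: ✓ → 19
txn_id=52: ✗
txn_id=53: ✓ → 25
txn_id=54: ✓ → 69
txn_id=55: ✓ → 64
txn_id=56: ✓ → 11
txn_id=57: ✓ → 51
txn_id=58: ✓ → 74
txn_id=59: ✓ → 44
amount_sum = 92 + 19 + 25 + 69 + 64 + 11 + 51 + 74 + 44 = 449
—
[amount_sum2: amount BETWEEN 2410 AND 3041 OR merchant = 'M06']
txn_id=50: ✓ → 92
txn_id=51: ✓ → 19
txn_id=52: ✗
txn_id=53: ✓ → 25
txn_id=54: ✓ → 69
txn_id=55: ✗
txn_id=56: ✗
txn_id=57: ✗
txn_id=58: ✗
txn_id=59: ✗
amount_sum2 = 92 + 19 + 25 + 69 = 205
—
[amount_avg: amount < 3970]
txn_id=50: ✓ → 92
txn_id=51: ✓ → 19
txn_id=52: ✗
txn_id=53: ✓ → 25
txn_id=54: ✓ → 69
txn_id=55: ✓ → 64
txn_id=56: ✗
txn_id=57: ✓ → 51
txn_id=58: ✓ → 74
txn_id=59: ✗
amount_avg = (92 + 19 + 25 + 69 + 64 + 51 + 74) / 7 = 56.2857142857

amount_sum=449, amount_sum2=205, amount_avg=56.2857142857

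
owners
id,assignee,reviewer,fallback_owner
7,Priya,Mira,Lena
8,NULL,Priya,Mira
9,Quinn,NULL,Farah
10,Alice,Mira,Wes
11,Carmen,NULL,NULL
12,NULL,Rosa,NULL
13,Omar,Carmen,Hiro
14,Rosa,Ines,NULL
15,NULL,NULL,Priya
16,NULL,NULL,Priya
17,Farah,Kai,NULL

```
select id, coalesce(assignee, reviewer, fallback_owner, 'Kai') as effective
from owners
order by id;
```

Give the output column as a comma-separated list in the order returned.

id=7: assignee=Priya → Priya
id=8: assignee=NULL, reviewer=Priya → Priya
id=9: assignee=Quinn → Quinn
id=10: assignee=Alice → Alice
id=11: assignee=Carmen → Carmen
id=12: assignee=NULL, reviewer=Rosa → Rosa
id=13: assignee=Omar → Omar
id=14: assignee=Rosa → Rosa
id=15: assignee=NULL, reviewer=NULL, fallback_owner=Priya → Priya
id=16: assignee=NULL, reviewer=NULL, fallback_owner=Priya → Priya
id=17: assignee=Farah → Farah

Priya, Priya, Quinn, Alice, Carmen, Rosa, Omar, Rosa, Priya, Priya, Farah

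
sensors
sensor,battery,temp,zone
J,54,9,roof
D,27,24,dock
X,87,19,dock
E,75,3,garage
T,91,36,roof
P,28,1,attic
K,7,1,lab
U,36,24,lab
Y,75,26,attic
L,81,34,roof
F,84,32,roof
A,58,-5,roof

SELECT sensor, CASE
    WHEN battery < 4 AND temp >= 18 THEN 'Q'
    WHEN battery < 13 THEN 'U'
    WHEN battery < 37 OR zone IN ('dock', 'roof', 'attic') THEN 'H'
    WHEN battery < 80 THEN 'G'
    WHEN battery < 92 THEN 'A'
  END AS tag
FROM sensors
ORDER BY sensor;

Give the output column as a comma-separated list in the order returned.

sensor=A: battery < 37 OR zone IN ('dock', 'roof', 'attic') → H
sensor=D: battery < 37 OR zone IN ('dock', 'roof', 'attic') → H
sensor=E: battery < 80 → G
sensor=F: battery < 37 OR zone IN ('dock', 'roof', 'attic') → H
sensor=J: battery < 37 OR zone IN ('dock', 'roof', 'attic') → H
sensor=K: battery < 13 → U
sensor=L: battery < 37 OR zone IN ('dock', 'roof', 'attic') → H
sensor=P: battery < 37 OR zone IN ('dock', 'roof', 'attic') → H
sensor=T: battery < 37 OR zone IN ('dock', 'roof', 'attic') → H
sensor=U: battery < 37 OR zone IN ('dock', 'roof', 'attic') → H
sensor=X: battery < 37 OR zone IN ('dock', 'roof', 'attic') → H
sensor=Y: battery < 37 OR zone IN ('dock', 'roof', 'attic') → H

H, H, G, H, H, U, H, H, H, H, H, H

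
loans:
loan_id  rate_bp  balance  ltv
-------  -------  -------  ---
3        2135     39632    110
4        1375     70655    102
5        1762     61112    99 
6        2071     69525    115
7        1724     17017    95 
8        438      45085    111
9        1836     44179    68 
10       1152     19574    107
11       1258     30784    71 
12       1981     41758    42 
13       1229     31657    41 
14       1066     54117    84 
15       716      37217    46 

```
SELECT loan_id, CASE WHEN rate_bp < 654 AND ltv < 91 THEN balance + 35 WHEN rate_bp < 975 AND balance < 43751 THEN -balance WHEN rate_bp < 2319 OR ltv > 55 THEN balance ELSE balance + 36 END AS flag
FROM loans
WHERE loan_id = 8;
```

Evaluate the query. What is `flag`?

loan_id = 8: rate_bp=438, balance=45085, ltv=111.
rate_bp < 654 AND ltv < 91 → false
rate_bp < 975 AND balance < 43751 → false
rate_bp < 2319 OR ltv > 55 → true → 45085

45085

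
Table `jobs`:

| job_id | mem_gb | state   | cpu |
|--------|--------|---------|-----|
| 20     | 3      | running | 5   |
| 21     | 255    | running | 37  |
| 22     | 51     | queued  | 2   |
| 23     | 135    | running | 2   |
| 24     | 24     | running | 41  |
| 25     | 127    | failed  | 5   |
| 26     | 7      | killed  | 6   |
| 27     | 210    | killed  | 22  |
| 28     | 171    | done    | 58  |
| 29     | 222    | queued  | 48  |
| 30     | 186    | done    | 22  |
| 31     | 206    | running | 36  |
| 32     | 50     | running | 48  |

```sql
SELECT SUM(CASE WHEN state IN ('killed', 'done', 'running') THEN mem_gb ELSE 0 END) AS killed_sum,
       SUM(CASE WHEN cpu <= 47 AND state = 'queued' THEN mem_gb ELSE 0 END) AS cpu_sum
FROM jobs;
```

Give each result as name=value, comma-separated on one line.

[killed_sum: state IN ('killed', 'done', 'running')]
job_id=20: ✓ → 3
job_id=21: ✓ → 255
job_id=22: ✗
job_id=23: ✓ → 135
job_id=24: ✓ → 24
job_id=25: ✗
job_id=26: ✓ → 7
job_id=27: ✓ → 210
job_id=28: ✓ → 171
job_id=29: ✗
job_id=30: ✓ → 186
job_id=31: ✓ → 206
job_id=32: ✓ → 50
killed_sum = 3 + 255 + 135 + 24 + 7 + 210 + 171 + 186 + 206 + 50 = 1247
—
[cpu_sum: cpu <= 47 AND state = 'queued']
job_id=20: ✗
job_id=21: ✗
job_id=22: ✓ → 51
job_id=23: ✗
job_id=24: ✗
job_id=25: ✗
job_id=26: ✗
job_id=27: ✗
job_id=28: ✗
job_id=29: ✗
job_id=30: ✗
job_id=31: ✗
job_id=32: ✗
cpu_sum = 51

killed_sum=1247, cpu_sum=51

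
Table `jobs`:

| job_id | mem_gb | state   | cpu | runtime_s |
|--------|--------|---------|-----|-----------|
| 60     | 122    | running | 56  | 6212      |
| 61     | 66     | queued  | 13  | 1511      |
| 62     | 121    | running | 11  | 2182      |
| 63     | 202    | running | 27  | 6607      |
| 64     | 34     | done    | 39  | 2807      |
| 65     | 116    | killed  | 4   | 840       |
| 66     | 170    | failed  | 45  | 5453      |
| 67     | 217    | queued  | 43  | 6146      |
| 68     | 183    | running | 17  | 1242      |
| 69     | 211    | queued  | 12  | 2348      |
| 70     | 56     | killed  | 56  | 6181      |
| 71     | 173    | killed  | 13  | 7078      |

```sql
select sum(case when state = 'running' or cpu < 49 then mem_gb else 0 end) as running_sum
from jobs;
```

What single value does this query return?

1615

job_id=60: ✓ → 122
job_id=61: ✓ → 66
job_id=62: ✓ → 121
job_id=63: ✓ → 202
job_id=64: ✓ → 34
job_id=65: ✓ → 116
job_id=66: ✓ → 170
job_id=67: ✓ → 217
job_id=68: ✓ → 183
job_id=69: ✓ → 211
job_id=70: ✗
job_id=71: ✓ → 173
running_sum = 122 + 66 + 121 + 202 + 34 + 116 + 170 + 217 + 183 + 211 + 173 = 1615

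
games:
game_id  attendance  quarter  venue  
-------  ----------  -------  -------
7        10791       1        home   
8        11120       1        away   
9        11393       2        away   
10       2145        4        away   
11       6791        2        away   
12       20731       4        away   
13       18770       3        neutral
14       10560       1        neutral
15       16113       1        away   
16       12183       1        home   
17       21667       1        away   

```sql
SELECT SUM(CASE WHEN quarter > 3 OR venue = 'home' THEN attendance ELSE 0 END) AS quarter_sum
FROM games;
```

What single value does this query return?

game_id=7: ✓ → 10791
game_id=8: ✗
game_id=9: ✗
game_id=10: ✓ → 2145
game_id=11: ✗
game_id=12: ✓ → 20731
game_id=13: ✗
game_id=14: ✗
game_id=15: ✗
game_id=16: ✓ → 12183
game_id=17: ✗
quarter_sum = 10791 + 2145 + 20731 + 12183 = 45850

45850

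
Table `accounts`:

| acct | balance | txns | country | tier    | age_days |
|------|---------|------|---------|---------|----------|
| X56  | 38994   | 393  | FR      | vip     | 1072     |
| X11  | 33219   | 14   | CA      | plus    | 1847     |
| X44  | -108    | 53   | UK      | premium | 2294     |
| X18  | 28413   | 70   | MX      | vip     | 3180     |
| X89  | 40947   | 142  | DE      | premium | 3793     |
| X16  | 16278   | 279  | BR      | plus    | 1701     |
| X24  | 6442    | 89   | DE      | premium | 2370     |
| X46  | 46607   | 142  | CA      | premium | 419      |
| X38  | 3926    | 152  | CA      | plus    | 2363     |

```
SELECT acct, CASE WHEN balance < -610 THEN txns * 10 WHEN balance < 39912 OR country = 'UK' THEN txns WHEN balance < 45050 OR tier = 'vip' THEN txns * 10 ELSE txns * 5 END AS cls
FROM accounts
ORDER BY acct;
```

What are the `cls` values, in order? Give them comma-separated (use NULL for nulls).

acct=X11: balance < 39912 OR country = 'UK' → 14
acct=X16: balance < 39912 OR country = 'UK' → 279
acct=X18: balance < 39912 OR country = 'UK' → 70
acct=X24: balance < 39912 OR country = 'UK' → 89
acct=X38: balance < 39912 OR country = 'UK' → 152
acct=X44: balance < 39912 OR country = 'UK' → 53
acct=X46: ELSE → 710
acct=X56: balance < 39912 OR country = 'UK' → 393
acct=X89: balance < 45050 OR tier = 'vip' → 1420

14, 279, 70, 89, 152, 53, 710, 393, 1420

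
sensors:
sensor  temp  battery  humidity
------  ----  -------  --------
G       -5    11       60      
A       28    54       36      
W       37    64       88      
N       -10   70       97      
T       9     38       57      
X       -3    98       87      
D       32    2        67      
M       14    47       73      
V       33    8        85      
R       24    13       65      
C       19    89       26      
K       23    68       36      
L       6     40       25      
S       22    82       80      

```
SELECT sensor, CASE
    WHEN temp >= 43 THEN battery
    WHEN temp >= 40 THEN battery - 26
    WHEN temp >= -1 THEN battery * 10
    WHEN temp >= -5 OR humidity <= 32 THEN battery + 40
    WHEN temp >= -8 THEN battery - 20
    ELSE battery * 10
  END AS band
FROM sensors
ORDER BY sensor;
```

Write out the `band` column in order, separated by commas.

sensor=A: temp >= -1 → 540
sensor=C: temp >= -1 → 890
sensor=D: temp >= -1 → 20
sensor=G: temp >= -5 OR humidity <= 32 → 51
sensor=K: temp >= -1 → 680
sensor=L: temp >= -1 → 400
sensor=M: temp >= -1 → 470
sensor=N: ELSE → 700
sensor=R: temp >= -1 → 130
sensor=S: temp >= -1 → 820
sensor=T: temp >= -1 → 380
sensor=V: temp >= -1 → 80
sensor=W: temp >= -1 → 640
sensor=X: temp >= -5 OR humidity <= 32 → 138

540, 890, 20, 51, 680, 400, 470, 700, 130, 820, 380, 80, 640, 138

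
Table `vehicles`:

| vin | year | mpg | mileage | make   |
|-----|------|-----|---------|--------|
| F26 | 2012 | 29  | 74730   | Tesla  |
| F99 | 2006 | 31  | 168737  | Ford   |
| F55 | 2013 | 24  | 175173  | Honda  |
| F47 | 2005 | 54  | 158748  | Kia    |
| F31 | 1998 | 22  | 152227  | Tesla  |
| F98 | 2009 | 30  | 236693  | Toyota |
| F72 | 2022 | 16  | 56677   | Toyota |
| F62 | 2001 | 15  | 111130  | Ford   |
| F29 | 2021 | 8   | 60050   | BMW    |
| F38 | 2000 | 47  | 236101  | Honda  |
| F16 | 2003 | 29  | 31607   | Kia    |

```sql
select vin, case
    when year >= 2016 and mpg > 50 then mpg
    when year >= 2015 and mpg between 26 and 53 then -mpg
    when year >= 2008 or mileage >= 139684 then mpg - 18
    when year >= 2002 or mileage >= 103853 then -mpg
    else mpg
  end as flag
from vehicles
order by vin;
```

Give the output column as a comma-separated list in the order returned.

vin=F16: year >= 2002 or mileage >= 103853 → -29
vin=F26: year >= 2008 or mileage >= 139684 → 11
vin=F29: year >= 2008 or mileage >= 139684 → -10
vin=F31: year >= 2008 or mileage >= 139684 → 4
vin=F38: year >= 2008 or mileage >= 139684 → 29
vin=F47: year >= 2008 or mileage >= 139684 → 36
vin=F55: year >= 2008 or mileage >= 139684 → 6
vin=F62: year >= 2002 or mileage >= 103853 → -15
vin=F72: year >= 2008 or mileage >= 139684 → -2
vin=F98: year >= 2008 or mileage >= 139684 → 12
vin=F99: year >= 2008 or mileage >= 139684 → 13

-29, 11, -10, 4, 29, 36, 6, -15, -2, 12, 13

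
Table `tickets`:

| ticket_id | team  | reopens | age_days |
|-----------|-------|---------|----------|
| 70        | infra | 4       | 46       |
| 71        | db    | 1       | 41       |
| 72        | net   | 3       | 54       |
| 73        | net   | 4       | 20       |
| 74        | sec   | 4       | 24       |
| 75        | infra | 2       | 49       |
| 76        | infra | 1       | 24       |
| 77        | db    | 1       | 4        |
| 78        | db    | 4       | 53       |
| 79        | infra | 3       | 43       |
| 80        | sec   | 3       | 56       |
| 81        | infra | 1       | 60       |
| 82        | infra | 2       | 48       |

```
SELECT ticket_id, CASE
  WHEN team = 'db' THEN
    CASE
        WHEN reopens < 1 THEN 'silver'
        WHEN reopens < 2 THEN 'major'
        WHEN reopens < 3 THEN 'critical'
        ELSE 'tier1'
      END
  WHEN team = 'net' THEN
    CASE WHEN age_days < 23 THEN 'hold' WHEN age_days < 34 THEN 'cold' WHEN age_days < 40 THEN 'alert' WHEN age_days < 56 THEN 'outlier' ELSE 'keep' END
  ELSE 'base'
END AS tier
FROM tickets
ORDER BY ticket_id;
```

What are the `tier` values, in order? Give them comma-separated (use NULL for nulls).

base, major, outlier, hold, base, base, base, major, tier1, base, base, base, base

ticket_id=70: team='infra' → outer ELSE → base
ticket_id=71: team='db' → inner[reopens < 2] → major
ticket_id=72: team='net' → inner[age_days < 56] → outlier
ticket_id=73: team='net' → inner[age_days < 23] → hold
ticket_id=74: team='sec' → outer ELSE → base
ticket_id=75: team='infra' → outer ELSE → base
ticket_id=76: team='infra' → outer ELSE → base
ticket_id=77: team='db' → inner[reopens < 2] → major
ticket_id=78: team='db' → inner[ELSE] → tier1
ticket_id=79: team='infra' → outer ELSE → base
ticket_id=80: team='sec' → outer ELSE → base
ticket_id=81: team='infra' → outer ELSE → base
ticket_id=82: team='infra' → outer ELSE → base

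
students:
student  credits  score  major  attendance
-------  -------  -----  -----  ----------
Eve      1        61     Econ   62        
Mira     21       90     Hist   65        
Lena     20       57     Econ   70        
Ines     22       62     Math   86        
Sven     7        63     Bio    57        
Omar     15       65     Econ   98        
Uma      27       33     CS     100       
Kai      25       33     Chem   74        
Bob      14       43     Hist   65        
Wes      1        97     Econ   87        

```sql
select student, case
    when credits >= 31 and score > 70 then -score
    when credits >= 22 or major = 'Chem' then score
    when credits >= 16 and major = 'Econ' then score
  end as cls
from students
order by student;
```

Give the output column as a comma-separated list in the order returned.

student=Bob: (no match → NULL) → NULL
student=Eve: (no match → NULL) → NULL
student=Ines: credits >= 22 or major = 'Chem' → 62
student=Kai: credits >= 22 or major = 'Chem' → 33
student=Lena: credits >= 16 and major = 'Econ' → 57
student=Mira: (no match → NULL) → NULL
student=Omar: (no match → NULL) → NULL
student=Sven: (no match → NULL) → NULL
student=Uma: credits >= 22 or major = 'Chem' → 33
student=Wes: (no match → NULL) → NULL

NULL, NULL, 62, 33, 57, NULL, NULL, NULL, 33, NULL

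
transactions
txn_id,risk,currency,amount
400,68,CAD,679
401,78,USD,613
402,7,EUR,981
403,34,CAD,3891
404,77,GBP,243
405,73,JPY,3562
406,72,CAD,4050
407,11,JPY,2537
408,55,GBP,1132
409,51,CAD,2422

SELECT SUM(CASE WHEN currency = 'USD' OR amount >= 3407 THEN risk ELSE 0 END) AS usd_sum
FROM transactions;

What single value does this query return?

257

txn_id=400: ✗
txn_id=401: ✓ → 78
txn_id=402: ✗
txn_id=403: ✓ → 34
txn_id=404: ✗
txn_id=405: ✓ → 73
txn_id=406: ✓ → 72
txn_id=407: ✗
txn_id=408: ✗
txn_id=409: ✗
usd_sum = 78 + 34 + 73 + 72 = 257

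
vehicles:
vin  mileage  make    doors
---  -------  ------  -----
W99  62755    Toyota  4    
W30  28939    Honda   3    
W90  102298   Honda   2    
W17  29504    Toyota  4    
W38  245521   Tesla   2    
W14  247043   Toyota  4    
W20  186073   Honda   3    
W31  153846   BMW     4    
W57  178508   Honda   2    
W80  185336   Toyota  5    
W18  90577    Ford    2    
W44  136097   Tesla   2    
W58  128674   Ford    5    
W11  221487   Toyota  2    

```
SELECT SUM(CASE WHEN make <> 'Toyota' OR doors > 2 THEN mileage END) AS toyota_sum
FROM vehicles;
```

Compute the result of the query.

1775171

vin=W99: ✓ → 62755
vin=W30: ✓ → 28939
vin=W90: ✓ → 102298
vin=W17: ✓ → 29504
vin=W38: ✓ → 245521
vin=W14: ✓ → 247043
vin=W20: ✓ → 186073
vin=W31: ✓ → 153846
vin=W57: ✓ → 178508
vin=W80: ✓ → 185336
vin=W18: ✓ → 90577
vin=W44: ✓ → 136097
vin=W58: ✓ → 128674
vin=W11: ✗
toyota_sum = 62755 + 28939 + 102298 + 29504 + 245521 + 247043 + 186073 + 153846 + 178508 + 185336 + 90577 + 136097 + 128674 = 1775171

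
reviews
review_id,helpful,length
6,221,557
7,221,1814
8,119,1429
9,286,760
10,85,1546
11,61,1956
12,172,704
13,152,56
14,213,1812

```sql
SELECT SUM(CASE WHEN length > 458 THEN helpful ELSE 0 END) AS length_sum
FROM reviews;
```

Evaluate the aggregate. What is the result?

1378

review_id=6: ✓ → 221
review_id=7: ✓ → 221
review_id=8: ✓ → 119
review_id=9: ✓ → 286
review_id=10: ✓ → 85
review_id=11: ✓ → 61
review_id=12: ✓ → 172
review_id=13: ✗
review_id=14: ✓ → 213
length_sum = 221 + 221 + 119 + 286 + 85 + 61 + 172 + 213 = 1378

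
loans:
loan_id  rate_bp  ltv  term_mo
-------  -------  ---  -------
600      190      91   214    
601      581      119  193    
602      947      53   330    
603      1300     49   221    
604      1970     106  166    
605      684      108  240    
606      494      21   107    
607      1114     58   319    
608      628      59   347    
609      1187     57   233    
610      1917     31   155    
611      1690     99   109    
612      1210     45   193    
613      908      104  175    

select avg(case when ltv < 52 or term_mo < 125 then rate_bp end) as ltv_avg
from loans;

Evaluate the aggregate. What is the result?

loan_id=600: ✗
loan_id=601: ✗
loan_id=602: ✗
loan_id=603: ✓ → 1300
loan_id=604: ✗
loan_id=605: ✗
loan_id=606: ✓ → 494
loan_id=607: ✗
loan_id=608: ✗
loan_id=609: ✗
loan_id=610: ✓ → 1917
loan_id=611: ✓ → 1690
loan_id=612: ✓ → 1210
loan_id=613: ✗
ltv_avg = (1300 + 494 + 1917 + 1690 + 1210) / 5 = 1322.2

1322.2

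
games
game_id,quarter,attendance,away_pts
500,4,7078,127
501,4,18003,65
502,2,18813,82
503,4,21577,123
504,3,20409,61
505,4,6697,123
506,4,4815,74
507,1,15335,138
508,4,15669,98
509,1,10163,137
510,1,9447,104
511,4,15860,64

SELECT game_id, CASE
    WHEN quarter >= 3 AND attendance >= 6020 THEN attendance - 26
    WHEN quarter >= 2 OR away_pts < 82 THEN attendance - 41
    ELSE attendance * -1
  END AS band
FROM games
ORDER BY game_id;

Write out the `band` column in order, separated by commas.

game_id=500: quarter >= 3 AND attendance >= 6020 → 7052
game_id=501: quarter >= 3 AND attendance >= 6020 → 17977
game_id=502: quarter >= 2 OR away_pts < 82 → 18772
game_id=503: quarter >= 3 AND attendance >= 6020 → 21551
game_id=504: quarter >= 3 AND attendance >= 6020 → 20383
game_id=505: quarter >= 3 AND attendance >= 6020 → 6671
game_id=506: quarter >= 2 OR away_pts < 82 → 4774
game_id=507: ELSE → -15335
game_id=508: quarter >= 3 AND attendance >= 6020 → 15643
game_id=509: ELSE → -10163
game_id=510: ELSE → -9447
game_id=511: quarter >= 3 AND attendance >= 6020 → 15834

7052, 17977, 18772, 21551, 20383, 6671, 4774, -15335, 15643, -10163, -9447, 15834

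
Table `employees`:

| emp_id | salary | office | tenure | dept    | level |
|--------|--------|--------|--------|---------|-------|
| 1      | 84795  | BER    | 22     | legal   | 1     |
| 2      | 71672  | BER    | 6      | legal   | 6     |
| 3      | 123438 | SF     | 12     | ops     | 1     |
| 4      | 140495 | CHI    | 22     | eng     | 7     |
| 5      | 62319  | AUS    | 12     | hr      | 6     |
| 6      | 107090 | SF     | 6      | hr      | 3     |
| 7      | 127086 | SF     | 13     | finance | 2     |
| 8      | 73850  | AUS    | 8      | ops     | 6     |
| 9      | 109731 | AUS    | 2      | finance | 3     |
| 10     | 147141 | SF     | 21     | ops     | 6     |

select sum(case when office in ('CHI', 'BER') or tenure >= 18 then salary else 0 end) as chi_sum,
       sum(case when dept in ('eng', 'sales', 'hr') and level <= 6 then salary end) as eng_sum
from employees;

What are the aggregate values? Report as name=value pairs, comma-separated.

[chi_sum: office in ('CHI', 'BER') or tenure >= 18]
emp_id=1: ✓ → 84795
emp_id=2: ✓ → 71672
emp_id=3: ✗
emp_id=4: ✓ → 140495
emp_id=5: ✗
emp_id=6: ✗
emp_id=7: ✗
emp_id=8: ✗
emp_id=9: ✗
emp_id=10: ✓ → 147141
chi_sum = 84795 + 71672 + 140495 + 147141 = 444103
—
[eng_sum: dept in ('eng', 'sales', 'hr') and level <= 6]
emp_id=1: ✗
emp_id=2: ✗
emp_id=3: ✗
emp_id=4: ✗
emp_id=5: ✓ → 62319
emp_id=6: ✓ → 107090
emp_id=7: ✗
emp_id=8: ✗
emp_id=9: ✗
emp_id=10: ✗
eng_sum = 62319 + 107090 = 169409

chi_sum=444103, eng_sum=169409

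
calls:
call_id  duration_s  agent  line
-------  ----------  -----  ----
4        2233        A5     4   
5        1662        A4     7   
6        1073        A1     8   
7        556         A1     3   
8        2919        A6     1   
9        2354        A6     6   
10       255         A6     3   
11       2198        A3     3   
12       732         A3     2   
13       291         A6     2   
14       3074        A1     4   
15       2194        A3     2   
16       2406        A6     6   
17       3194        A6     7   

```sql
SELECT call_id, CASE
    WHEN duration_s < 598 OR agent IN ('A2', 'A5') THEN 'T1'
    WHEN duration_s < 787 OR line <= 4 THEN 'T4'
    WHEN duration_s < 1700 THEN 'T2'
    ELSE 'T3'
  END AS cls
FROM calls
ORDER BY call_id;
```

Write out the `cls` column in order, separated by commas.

T1, T2, T2, T1, T4, T3, T1, T4, T4, T1, T4, T4, T3, T3

call_id=4: duration_s < 598 OR agent IN ('A2', 'A5') → T1
call_id=5: duration_s < 1700 → T2
call_id=6: duration_s < 1700 → T2
call_id=7: duration_s < 598 OR agent IN ('A2', 'A5') → T1
call_id=8: duration_s < 787 OR line <= 4 → T4
call_id=9: ELSE → T3
call_id=10: duration_s < 598 OR agent IN ('A2', 'A5') → T1
call_id=11: duration_s < 787 OR line <= 4 → T4
call_id=12: duration_s < 787 OR line <= 4 → T4
call_id=13: duration_s < 598 OR agent IN ('A2', 'A5') → T1
call_id=14: duration_s < 787 OR line <= 4 → T4
call_id=15: duration_s < 787 OR line <= 4 → T4
call_id=16: ELSE → T3
call_id=17: ELSE → T3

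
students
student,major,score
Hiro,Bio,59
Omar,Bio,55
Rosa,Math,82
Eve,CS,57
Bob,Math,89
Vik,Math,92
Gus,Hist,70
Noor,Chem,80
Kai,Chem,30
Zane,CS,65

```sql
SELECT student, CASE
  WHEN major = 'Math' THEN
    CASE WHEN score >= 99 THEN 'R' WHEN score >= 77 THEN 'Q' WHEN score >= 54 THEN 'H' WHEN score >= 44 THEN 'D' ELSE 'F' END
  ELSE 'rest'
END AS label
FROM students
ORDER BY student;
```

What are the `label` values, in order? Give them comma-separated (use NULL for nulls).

student=Bob: major='Math' → inner[score >= 77] → Q
student=Eve: major='CS' → outer ELSE → rest
student=Gus: major='Hist' → outer ELSE → rest
student=Hiro: major='Bio' → outer ELSE → rest
student=Kai: major='Chem' → outer ELSE → rest
student=Noor: major='Chem' → outer ELSE → rest
student=Omar: major='Bio' → outer ELSE → rest
student=Rosa: major='Math' → inner[score >= 77] → Q
student=Vik: major='Math' → inner[score >= 77] → Q
student=Zane: major='CS' → outer ELSE → rest

Q, rest, rest, rest, rest, rest, rest, Q, Q, rest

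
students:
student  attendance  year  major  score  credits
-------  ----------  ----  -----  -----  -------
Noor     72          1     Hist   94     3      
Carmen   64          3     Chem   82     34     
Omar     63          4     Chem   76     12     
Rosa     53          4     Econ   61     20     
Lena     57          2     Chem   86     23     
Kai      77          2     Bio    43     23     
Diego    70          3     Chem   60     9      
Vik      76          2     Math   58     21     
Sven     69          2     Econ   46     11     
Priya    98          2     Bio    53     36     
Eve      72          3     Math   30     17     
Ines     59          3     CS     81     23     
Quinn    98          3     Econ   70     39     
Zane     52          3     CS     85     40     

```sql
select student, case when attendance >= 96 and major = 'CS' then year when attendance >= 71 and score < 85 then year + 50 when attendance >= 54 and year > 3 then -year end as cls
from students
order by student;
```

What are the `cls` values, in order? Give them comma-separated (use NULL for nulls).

NULL, NULL, 53, NULL, 52, NULL, NULL, -4, 52, 53, NULL, NULL, 52, NULL

student=Carmen: (no match → NULL) → NULL
student=Diego: (no match → NULL) → NULL
student=Eve: attendance >= 71 and score < 85 → 53
student=Ines: (no match → NULL) → NULL
student=Kai: attendance >= 71 and score < 85 → 52
student=Lena: (no match → NULL) → NULL
student=Noor: (no match → NULL) → NULL
student=Omar: attendance >= 54 and year > 3 → -4
student=Priya: attendance >= 71 and score < 85 → 52
student=Quinn: attendance >= 71 and score < 85 → 53
student=Rosa: (no match → NULL) → NULL
student=Sven: (no match → NULL) → NULL
student=Vik: attendance >= 71 and score < 85 → 52
student=Zane: (no match → NULL) → NULL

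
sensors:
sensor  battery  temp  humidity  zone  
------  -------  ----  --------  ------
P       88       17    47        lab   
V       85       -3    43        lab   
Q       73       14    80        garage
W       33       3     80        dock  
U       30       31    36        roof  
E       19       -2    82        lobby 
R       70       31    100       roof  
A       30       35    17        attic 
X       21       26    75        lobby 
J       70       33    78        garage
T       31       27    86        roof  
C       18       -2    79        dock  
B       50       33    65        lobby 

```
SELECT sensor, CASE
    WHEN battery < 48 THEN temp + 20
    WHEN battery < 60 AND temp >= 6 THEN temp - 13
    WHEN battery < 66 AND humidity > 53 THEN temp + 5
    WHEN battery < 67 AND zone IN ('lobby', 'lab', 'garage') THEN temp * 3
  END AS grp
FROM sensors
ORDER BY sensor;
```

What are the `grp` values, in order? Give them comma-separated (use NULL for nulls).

sensor=A: battery < 48 → 55
sensor=B: battery < 60 AND temp >= 6 → 20
sensor=C: battery < 48 → 18
sensor=E: battery < 48 → 18
sensor=J: (no match → NULL) → NULL
sensor=P: (no match → NULL) → NULL
sensor=Q: (no match → NULL) → NULL
sensor=R: (no match → NULL) → NULL
sensor=T: battery < 48 → 47
sensor=U: battery < 48 → 51
sensor=V: (no match → NULL) → NULL
sensor=W: battery < 48 → 23
sensor=X: battery < 48 → 46

55, 20, 18, 18, NULL, NULL, NULL, NULL, 47, 51, NULL, 23, 46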